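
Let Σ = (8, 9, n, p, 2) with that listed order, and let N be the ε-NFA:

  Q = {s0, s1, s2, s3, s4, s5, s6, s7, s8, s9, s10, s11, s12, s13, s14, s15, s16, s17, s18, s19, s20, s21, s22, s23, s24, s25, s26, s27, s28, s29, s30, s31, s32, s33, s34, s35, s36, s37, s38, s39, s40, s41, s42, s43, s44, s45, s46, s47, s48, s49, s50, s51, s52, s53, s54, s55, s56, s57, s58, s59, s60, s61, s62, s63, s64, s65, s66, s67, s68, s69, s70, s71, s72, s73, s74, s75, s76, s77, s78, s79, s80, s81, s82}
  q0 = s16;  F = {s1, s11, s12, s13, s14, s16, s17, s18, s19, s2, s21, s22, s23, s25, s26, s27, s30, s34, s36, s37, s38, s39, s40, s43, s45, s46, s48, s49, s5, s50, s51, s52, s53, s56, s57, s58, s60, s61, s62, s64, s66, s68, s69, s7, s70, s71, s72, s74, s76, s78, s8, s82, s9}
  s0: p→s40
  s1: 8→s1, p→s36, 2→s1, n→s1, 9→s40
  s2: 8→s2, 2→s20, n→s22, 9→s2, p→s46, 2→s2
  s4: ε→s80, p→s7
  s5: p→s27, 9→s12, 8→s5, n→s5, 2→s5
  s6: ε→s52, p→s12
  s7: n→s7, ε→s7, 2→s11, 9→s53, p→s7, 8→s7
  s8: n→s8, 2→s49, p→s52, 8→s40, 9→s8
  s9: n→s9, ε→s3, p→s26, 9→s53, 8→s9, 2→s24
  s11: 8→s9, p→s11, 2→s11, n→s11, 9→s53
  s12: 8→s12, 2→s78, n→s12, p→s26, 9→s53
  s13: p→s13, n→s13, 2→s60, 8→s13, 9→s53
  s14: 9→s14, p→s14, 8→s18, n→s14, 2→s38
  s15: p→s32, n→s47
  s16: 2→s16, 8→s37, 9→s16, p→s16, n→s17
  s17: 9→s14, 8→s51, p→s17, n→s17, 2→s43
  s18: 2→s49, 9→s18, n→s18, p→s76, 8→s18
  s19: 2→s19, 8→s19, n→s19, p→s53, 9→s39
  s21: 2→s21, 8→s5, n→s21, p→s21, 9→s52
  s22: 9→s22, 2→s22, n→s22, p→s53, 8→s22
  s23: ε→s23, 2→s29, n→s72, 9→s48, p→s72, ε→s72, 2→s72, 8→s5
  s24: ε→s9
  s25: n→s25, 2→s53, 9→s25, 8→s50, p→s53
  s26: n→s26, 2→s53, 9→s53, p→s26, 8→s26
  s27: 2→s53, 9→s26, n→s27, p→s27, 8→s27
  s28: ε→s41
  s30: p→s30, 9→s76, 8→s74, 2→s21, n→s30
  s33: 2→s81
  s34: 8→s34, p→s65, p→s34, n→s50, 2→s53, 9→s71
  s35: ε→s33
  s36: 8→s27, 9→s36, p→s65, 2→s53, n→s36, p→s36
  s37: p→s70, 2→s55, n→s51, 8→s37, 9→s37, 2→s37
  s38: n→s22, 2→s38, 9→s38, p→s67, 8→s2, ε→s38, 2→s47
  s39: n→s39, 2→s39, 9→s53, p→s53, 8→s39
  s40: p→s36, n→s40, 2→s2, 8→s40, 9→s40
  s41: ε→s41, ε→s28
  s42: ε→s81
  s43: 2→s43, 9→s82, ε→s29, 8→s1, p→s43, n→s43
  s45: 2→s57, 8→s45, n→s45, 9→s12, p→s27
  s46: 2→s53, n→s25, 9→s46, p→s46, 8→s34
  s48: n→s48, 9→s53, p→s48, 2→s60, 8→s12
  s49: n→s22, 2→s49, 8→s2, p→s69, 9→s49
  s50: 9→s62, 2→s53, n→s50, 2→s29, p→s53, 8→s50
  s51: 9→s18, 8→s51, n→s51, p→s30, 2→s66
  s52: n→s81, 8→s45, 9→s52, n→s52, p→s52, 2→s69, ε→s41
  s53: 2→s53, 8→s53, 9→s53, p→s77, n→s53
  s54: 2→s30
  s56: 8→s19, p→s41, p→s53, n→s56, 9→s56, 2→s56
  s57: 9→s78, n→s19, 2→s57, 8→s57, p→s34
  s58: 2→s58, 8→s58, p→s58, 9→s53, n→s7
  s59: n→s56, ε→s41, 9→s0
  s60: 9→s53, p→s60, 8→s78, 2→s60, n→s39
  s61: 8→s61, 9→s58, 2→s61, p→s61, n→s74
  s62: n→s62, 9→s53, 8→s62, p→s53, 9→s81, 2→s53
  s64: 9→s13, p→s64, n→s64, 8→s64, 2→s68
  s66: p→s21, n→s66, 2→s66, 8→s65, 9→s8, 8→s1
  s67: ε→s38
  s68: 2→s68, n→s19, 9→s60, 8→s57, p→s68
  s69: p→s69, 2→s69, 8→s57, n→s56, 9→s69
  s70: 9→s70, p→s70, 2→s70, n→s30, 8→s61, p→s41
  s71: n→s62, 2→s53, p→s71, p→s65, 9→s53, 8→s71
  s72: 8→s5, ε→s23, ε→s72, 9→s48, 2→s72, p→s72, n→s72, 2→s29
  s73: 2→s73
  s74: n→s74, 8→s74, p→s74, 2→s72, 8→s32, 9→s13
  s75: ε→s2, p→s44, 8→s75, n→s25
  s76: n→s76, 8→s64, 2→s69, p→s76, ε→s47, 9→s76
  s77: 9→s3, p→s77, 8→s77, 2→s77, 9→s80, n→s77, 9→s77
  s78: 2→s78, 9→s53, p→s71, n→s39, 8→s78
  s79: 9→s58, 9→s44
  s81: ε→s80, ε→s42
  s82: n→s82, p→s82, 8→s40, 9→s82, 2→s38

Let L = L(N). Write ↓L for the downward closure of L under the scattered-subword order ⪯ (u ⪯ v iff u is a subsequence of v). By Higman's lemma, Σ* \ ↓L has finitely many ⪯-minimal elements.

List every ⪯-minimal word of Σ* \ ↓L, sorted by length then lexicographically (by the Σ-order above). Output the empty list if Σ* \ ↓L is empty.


|Q|=83, |F|=53, |δ|=325 (23 ε).
min D↑ (53 st, q0=0, F={41}): 0:8→1,9→0,n→2,p→0,2→0 1:8→1,9→1,n→3,p→4,2→1 2:8→3,9→5,n→2,p→2,2→6 3:8→3,9→7,n→3,p→8,2→9 4:8→10,9→4,n→8,p→4,2→4 5:8→7,9→5,n→5,p→5,2→11 6:8→12,9→13,n→6,p→6,2→6 7:8→7,9→7,n→7,p→14,2→15 8:8→16,9→14,n→8,p→8,2→17 9:8→12,9→18,n→9,p→17,2→9 10:8→10,9→19,n→16,p→10,2→10 11:8→20,9→11,n→21,p→11,2→11 12:8→12,9→22,n→12,p→23,2→12 13:8→22,9→13,n→13,p→13,2→11 14:8→24,9→14,n→14,p→14,2→25 15:8→20,9→15,n→21,p→25,2→15 16:8→16,9→26,n→16,p→16,2→27 17:8→28,9→29,n→17,p→17,2→17 18:8→22,9→18,n→18,p→29,2→15 19:8→19,9→30,n→31,p→19,2→19 20:8→20,9→20,n→21,p→32,2→20 21:8→21,9→21,n→21,p→30,2→21 22:8→22,9→22,n→22,p→23,2→20 23:8→33,9→23,n→23,p→23,2→30 24:8→24,9→26,n→24,p→24,2→34 25:8→35,9→25,n→36,p→25,2→25 26:8→26,9→30,n→26,p→26,2→37 27:8→28,9→38,n→27,p→27,2→27 28:8→28,9→39,n→28,p→33,2→28 29:8→40,9→29,n→29,p→29,2→25 30:8→30,9→30,n→30,p→41,2→30 31:8→31,9→30,n→31,p→31,2→42 32:8→43,9→32,n→44,p→32,2→30 33:8→33,9→45,n→33,p→33,2→30 34:8→35,9→37,n→46,p→34,2→34 35:8→35,9→47,n→46,p→43,2→35 36:8→46,9→36,n→36,p→30,2→36 37:8→47,9→30,n→48,p→37,2→37 38:8→39,9→30,n→38,p→38,2→37 39:8→39,9→30,n→39,p→45,2→47 40:8→40,9→39,n→40,p→33,2→35 41:8→41,9→41,n→41,p→41,2→41 42:8→49,9→30,n→42,p→42,2→42 43:8→43,9→50,n→51,p→43,2→30 44:8→51,9→44,n→44,p→30,2→30 45:8→45,9→30,n→45,p→45,2→30 46:8→46,9→48,n→46,p→30,2→46 47:8→47,9→30,n→48,p→50,2→47 48:8→48,9→30,n→48,p→30,2→48 49:8→49,9→30,n→49,p→45,2→49 50:8→50,9→30,n→52,p→50,2→30 51:8→51,9→52,n→51,p→30,2→30 52:8→52,9→30,n→52,p→30,2→30.
'8p899p': run [68, 61, 49, 36, 21, 6, 3] end={s3,s77,s80} ∉↓L; 6/6 single-dels accept.
'n92npp': N↓-sim [68, 62, 46, 31, 16, 6, 3] end={s3,s77,s80} — reject; 6/6 deletions ∈↓L.
'n28p2p': |S_i|=[68, 62, 51, 31, 17, 5, 3] end={s3,s77,s80} ∉↓L; 6/6 del acc.
3 minimals (antichain).

Antichain: [8p899p, n92npp, n28p2p].


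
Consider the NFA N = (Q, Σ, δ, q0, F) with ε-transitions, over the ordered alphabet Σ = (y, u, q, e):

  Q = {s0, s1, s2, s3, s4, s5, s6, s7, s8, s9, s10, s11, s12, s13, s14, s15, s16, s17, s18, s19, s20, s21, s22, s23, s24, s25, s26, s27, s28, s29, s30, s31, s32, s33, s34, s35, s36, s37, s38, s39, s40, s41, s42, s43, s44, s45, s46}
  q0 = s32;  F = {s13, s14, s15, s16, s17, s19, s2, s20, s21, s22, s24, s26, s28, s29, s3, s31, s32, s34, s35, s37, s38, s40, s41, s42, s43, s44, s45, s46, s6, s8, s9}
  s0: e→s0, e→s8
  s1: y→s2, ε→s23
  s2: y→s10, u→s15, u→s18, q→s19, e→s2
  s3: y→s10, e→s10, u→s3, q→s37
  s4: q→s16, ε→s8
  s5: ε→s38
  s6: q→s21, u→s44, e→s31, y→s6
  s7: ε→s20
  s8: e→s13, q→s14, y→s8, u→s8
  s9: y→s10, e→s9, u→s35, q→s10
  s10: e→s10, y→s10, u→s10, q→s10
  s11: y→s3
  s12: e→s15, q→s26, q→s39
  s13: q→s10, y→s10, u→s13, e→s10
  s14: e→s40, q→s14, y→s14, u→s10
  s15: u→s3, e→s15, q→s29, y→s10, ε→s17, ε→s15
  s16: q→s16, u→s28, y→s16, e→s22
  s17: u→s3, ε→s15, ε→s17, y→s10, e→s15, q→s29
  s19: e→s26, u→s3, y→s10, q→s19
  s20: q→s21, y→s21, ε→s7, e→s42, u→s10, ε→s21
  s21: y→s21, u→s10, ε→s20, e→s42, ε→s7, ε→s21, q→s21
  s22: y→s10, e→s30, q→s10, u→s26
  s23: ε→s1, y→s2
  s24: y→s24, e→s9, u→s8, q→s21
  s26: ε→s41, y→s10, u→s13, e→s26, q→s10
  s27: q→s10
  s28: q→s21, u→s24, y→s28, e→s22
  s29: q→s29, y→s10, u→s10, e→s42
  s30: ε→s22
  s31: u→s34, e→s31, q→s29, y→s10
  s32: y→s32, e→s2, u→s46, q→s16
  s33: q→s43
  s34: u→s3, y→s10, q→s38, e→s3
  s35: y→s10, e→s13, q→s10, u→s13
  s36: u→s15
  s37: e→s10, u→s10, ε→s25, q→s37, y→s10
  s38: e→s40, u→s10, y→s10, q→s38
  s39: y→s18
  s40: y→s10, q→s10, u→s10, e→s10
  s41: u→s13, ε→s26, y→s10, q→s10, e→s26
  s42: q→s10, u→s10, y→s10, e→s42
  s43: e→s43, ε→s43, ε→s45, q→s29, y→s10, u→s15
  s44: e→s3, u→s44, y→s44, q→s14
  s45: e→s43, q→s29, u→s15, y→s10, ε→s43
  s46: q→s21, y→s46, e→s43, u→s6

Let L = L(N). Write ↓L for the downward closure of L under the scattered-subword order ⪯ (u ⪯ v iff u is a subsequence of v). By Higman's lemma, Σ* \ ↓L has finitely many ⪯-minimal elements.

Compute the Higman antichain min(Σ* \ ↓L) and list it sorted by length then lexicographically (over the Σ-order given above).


A = [ey, uqu, qeq, euue, eque, uuuee].

|Q|=47, |F|=31, |δ|=163 (21 ε).
min D↑ (28 st, q0=0, F={9}): 0:y→0,u→1,q→2,e→3 1:y→1,u→4,q→5,e→6 2:y→2,u→7,q→2,e→8 3:y→9,u→10,q→11,e→3 4:y→4,u→12,q→5,e→13 5:y→5,u→9,q→5,e→14 6:y→9,u→10,q→15,e→6 7:y→7,u→16,q→5,e→8 8:y→9,u→17,q→9,e→8 9:y→9,u→9,q→9,e→9 10:y→9,u→18,q→15,e→10 11:y→9,u→18,q→11,e→17 12:y→12,u→12,q→19,e→18 13:y→9,u→20,q→15,e→13 14:y→9,u→9,q→9,e→14 15:y→9,u→9,q→15,e→14 16:y→16,u→21,q→5,e→22 17:y→9,u→23,q→9,e→17 18:y→9,u→18,q→24,e→9 19:y→19,u→9,q→19,e→25 20:y→9,u→18,q→26,e→18 21:y→21,u→21,q→19,e→23 22:y→9,u→27,q→9,e→22 23:y→9,u→23,q→9,e→9 24:y→9,u→9,q→24,e→9 25:y→9,u→9,q→9,e→9 26:y→9,u→9,q→26,e→25 27:y→9,u→23,q→9,e→23.
'ey': |S_i|=[36, 24, 1] end={s10} ∉↓L; 2/2 single-dels accept.
'uqu': N↓-sim [36, 32, 11, 1] end={s10} ∉↓L; 3/3 del acc.
'qeq': N↓-sim [36, 24, 10, 1] end={s10} rej; 3/3 del acc.
'euue': N↓-sim [36, 24, 16, 5, 1] end={s10} rej; 4/4 del acc.
'eque': N↓-sim [36, 24, 12, 5, 1] end={s10} — reject; 4/4 deletions ∈↓L.
'uuuee': |S_i|=[36, 32, 25, 12, 6, 1] end={s10} — reject; 5/5 single-dels accept.
6 obstructions.


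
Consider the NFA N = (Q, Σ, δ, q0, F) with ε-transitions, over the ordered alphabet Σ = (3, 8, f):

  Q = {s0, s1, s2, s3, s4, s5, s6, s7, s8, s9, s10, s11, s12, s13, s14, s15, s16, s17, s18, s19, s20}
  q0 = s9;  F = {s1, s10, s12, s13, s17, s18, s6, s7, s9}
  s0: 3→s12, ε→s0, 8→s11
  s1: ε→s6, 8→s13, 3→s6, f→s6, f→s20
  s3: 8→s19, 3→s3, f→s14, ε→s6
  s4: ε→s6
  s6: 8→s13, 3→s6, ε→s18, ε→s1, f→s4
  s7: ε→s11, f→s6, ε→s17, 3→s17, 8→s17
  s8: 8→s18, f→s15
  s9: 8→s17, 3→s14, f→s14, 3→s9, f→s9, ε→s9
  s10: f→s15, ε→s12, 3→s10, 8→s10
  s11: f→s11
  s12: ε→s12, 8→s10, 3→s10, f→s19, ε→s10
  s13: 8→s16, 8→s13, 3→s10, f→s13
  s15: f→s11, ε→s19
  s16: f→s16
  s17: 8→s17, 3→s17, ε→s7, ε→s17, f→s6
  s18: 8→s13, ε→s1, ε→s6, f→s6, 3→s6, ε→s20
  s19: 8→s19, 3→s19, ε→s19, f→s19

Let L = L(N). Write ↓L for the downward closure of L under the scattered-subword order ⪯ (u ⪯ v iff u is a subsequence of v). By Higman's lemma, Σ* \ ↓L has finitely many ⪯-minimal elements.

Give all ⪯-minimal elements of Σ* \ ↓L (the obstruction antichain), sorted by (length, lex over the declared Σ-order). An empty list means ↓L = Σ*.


A = [8f83f].

|Q|=21, |F|=9, |δ|=63 (19 ε).
min D↑ (6 st, q0=0, F={5}): 0:3→0,8→1,f→0 1:3→1,8→1,f→2 2:3→2,8→3,f→2 3:3→4,8→3,f→3 4:3→4,8→4,f→5 5:3→5,8→5,f→5.
'8f83f': |S_i|=[16, 14, 12, 7, 5, 3] end={s11,s15,s19} ∉↓L; 5/5 single-dels accept.
1 words, ⪯-incomp.


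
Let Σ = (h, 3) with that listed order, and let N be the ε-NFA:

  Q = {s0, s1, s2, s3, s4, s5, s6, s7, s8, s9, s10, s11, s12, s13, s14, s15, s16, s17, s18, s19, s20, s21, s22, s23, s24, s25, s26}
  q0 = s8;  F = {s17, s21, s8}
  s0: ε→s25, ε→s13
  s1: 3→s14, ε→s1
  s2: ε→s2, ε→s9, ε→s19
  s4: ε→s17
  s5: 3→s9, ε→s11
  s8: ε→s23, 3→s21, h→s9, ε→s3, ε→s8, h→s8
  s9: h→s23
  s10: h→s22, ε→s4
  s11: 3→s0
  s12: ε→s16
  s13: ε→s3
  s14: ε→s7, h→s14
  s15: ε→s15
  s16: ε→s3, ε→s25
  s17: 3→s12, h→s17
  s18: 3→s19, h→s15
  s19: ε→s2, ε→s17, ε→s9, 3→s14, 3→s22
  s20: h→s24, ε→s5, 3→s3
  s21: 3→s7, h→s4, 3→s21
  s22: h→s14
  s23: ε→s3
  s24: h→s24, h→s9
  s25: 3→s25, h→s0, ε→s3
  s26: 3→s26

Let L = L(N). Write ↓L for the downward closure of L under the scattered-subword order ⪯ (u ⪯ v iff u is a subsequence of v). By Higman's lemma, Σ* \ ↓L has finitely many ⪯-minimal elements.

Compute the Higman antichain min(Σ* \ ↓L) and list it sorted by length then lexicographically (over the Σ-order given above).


|Q|=27, |F|=3, |δ|=50 (24 ε).
min D↑ (4 st, q0=0, F={3}): 0:h→0,3→1 1:h→2,3→1 2:h→2,3→3 3:h→3,3→3 (ε-aug+det+¬).
'3h3': N↓-sim [13, 10, 8, 6] end={s0,s12,s13,s16,s25,s3} ∉↓L; 3/3 single-dels accept.
1 minimals (antichain).

A = [3h3].


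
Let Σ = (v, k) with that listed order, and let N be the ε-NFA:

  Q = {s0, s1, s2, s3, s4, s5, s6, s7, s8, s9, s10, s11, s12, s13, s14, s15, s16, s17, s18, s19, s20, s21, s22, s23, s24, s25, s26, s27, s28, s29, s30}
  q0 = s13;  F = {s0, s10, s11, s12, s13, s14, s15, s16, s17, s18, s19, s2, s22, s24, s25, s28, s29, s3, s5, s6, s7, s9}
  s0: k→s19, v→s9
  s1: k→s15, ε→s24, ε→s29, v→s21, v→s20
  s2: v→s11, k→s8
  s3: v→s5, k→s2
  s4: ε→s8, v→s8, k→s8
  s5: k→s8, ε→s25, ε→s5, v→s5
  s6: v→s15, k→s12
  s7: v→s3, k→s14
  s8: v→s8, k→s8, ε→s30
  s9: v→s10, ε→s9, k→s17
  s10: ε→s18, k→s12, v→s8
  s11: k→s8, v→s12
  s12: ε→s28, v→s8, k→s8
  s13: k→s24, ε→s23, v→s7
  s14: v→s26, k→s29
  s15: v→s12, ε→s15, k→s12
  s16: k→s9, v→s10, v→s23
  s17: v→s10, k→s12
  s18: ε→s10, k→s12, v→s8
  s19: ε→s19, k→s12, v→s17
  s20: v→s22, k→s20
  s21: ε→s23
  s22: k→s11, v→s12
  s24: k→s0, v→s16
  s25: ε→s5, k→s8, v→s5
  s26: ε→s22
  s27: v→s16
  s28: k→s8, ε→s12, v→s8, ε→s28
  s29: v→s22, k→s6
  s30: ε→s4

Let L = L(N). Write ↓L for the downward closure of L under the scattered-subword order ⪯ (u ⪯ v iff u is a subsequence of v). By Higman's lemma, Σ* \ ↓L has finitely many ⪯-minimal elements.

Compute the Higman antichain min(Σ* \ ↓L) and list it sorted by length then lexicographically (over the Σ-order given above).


|Q|=31, |F|=22, |δ|=74 (19 ε).
min D↑ (20 st, q0=0, F={14}): 0:v→1,k→2 1:v→3,k→4 2:v→5,k→6 3:v→7,k→8 4:v→9,k→10 5:v→11,k→12 6:v→12,k→13 7:v→7,k→14 8:v→15,k→14 9:v→16,k→15 10:v→9,k→17 11:v→14,k→16 12:v→11,k→18 13:v→18,k→16 14:v→14,k→14 15:v→16,k→14 16:v→14,k→14 17:v→19,k→16 18:v→11,k→16 19:v→16,k→16.
'vvvk': run [27, 23, 16, 8, 3] end={s30,s4,s8} ∉↓L; 4/4 del acc.
'vvkk': run [27, 23, 16, 7, 3] end={s30,s4,s8} ∉↓L; 4/4 single-dels accept.
'kvvv': N↓-sim [27, 22, 15, 8, 3] end={s30,s4,s8} — reject; 4/4 single-dels accept.
'kkkkv': |S_i|=[27, 22, 16, 12, 5, 3] end={s30,s4,s8} — reject; 5/5 deletions ∈↓L.
'kkkkk': N↓-sim [27, 22, 16, 12, 5, 3] end={s30,s4,s8} ∉↓L; 5/5 del acc.
5 words, ⪯-incomp.

A = [vvvk, vvkk, kvvv, kkkkv, kkkkk].


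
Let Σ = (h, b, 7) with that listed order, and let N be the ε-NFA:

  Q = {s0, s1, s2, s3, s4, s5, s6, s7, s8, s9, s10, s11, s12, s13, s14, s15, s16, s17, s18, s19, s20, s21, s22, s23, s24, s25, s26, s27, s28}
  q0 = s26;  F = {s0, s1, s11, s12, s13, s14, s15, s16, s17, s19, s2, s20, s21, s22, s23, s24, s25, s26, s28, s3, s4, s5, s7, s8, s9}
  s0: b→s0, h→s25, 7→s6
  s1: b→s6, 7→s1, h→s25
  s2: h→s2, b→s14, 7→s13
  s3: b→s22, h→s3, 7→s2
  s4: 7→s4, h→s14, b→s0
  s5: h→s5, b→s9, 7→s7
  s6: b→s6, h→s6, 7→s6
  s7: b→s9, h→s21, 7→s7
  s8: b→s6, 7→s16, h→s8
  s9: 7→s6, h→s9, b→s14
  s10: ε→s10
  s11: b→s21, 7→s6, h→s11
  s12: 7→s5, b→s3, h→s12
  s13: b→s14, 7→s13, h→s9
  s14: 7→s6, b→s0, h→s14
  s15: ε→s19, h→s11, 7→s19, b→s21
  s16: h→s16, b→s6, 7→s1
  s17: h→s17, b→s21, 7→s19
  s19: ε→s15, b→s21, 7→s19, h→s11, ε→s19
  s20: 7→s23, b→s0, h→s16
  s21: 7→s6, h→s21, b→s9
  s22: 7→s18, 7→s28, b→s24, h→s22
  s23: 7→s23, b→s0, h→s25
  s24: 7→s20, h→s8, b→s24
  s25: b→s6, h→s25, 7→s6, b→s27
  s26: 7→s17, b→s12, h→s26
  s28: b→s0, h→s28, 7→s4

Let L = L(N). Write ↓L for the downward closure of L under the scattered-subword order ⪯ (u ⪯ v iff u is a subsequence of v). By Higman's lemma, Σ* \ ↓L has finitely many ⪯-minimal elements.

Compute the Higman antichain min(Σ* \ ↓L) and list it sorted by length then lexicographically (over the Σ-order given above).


A = [7b7, 77h7, bbbbhb].

|Q|=29, |F|=25, |δ|=84 (4 ε).
min D↑ (25 st, q0=0, F={11}): 0:h→0,b→1,7→2 1:h→1,b→3,7→4 2:h→2,b→5,7→6 3:h→3,b→7,7→8 4:h→4,b→9,7→10 5:h→5,b→9,7→11 6:h→12,b→5,7→6 7:h→7,b→13,7→14 8:h→8,b→15,7→16 9:h→9,b→15,7→11 10:h→5,b→9,7→10 11:h→11,b→11,7→11 12:h→12,b→5,7→11 13:h→17,b→13,7→18 14:h→14,b→19,7→20 15:h→15,b→19,7→11 16:h→9,b→15,7→16 17:h→17,b→11,7→21 18:h→21,b→19,7→22 19:h→23,b→19,7→11 20:h→15,b→19,7→20 21:h→21,b→11,7→24 22:h→23,b→19,7→22 23:h→23,b→11,7→11 24:h→23,b→11,7→24 [Hopcroft].
'7b7': N↓-sim [28, 22, 7, 1] end={s6} — reject; 3/3 del acc.
'77h7': N↓-sim [28, 22, 15, 8, 1] end={s6} — reject; 4/4 deletions ∈↓L.
'bbbbhb': |S_i|=[28, 23, 19, 15, 10, 6, 2] end={s27,s6} — reject; 6/6 single-dels accept.
3 minimals (antichain).


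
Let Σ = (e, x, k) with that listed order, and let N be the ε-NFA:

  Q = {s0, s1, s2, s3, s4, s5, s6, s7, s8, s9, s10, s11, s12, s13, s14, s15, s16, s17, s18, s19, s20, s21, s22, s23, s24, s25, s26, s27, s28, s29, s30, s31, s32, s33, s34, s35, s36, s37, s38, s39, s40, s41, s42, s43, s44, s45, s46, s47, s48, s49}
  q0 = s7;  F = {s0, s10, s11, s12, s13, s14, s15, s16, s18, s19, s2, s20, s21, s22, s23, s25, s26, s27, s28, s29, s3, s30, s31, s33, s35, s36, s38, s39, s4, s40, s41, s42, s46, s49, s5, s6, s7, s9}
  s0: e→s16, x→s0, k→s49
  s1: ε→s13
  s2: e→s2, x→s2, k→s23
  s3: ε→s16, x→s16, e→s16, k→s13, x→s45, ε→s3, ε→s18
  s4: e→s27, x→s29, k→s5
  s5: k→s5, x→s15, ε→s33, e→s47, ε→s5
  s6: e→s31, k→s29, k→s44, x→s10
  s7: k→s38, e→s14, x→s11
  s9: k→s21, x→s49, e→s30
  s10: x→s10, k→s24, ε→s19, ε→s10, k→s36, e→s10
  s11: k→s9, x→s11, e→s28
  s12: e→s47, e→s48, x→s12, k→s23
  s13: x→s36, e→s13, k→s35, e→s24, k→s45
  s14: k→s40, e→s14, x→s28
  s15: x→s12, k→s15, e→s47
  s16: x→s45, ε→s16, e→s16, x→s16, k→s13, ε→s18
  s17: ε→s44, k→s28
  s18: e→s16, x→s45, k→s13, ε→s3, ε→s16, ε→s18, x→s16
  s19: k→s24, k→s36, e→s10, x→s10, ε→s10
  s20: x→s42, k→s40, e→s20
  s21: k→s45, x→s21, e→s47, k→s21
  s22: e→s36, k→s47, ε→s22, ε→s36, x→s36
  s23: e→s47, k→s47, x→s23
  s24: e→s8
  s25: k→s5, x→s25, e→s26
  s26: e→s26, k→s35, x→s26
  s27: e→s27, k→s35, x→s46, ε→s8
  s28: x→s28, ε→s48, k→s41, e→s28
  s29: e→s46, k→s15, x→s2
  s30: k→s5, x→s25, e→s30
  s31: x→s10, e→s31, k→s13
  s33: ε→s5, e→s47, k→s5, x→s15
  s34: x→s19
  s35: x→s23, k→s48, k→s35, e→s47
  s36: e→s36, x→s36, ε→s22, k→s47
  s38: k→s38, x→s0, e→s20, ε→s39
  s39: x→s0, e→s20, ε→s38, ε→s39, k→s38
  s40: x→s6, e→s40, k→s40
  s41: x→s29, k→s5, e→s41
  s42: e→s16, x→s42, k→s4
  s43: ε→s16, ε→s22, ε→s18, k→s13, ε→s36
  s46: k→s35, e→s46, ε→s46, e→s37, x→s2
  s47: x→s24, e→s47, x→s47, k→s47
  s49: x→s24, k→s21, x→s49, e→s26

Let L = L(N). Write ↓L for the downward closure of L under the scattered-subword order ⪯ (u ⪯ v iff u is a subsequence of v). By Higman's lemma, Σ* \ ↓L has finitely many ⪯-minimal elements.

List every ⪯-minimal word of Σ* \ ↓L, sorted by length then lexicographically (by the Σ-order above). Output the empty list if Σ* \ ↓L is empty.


|Q|=50, |F|=38, |δ|=164 (29 ε).
min D↑ (33 st, q0=0, F={22}): 0:e→1,x→2,k→3 1:e→1,x→4,k→5 2:e→4,x→2,k→6 3:e→7,x→8,k→3 4:e→4,x→4,k→9 5:e→5,x→10,k→5 6:e→11,x→12,k→13 7:e→7,x→14,k→5 8:e→15,x→8,k→12 9:e→9,x→16,k→17 10:e→18,x→19,k→16 11:e→11,x→20,k→17 12:e→21,x→12,k→13 13:e→22,x→13,k→13 14:e→15,x→14,k→23 15:e→15,x→15,k→24 16:e→25,x→26,k→27 17:e→22,x→27,k→17 18:e→18,x→19,k→24 19:e→19,x→19,k→28 20:e→21,x→20,k→17 21:e→21,x→21,k→29 22:e→22,x→22,k→22 23:e→30,x→16,k→17 24:e→24,x→28,k→29 25:e→25,x→26,k→29 26:e→26,x→26,k→31 27:e→22,x→32,k→27 28:e→28,x→28,k→22 29:e→22,x→31,k→29 30:e→30,x→25,k→29 31:e→22,x→31,k→22 32:e→22,x→32,k→31.
'xkke': |S_i|=[45, 39, 28, 12, 4] end={s24,s47,s48,s8} ∉↓L; 4/4 single-dels accept.
'ekxxkk': run [45, 37, 27, 21, 11, 6, 3] end={s24,s47,s8} rej; 6/6 deletions ∈↓L.
'kxekxk': |S_i|=[45, 41, 34, 21, 10, 6, 3] end={s24,s47,s8} rej; 6/6 deletions ∈↓L.
3 obstructions.

min(Σ*\↓L) = [xkke, ekxxkk, kxekxk].


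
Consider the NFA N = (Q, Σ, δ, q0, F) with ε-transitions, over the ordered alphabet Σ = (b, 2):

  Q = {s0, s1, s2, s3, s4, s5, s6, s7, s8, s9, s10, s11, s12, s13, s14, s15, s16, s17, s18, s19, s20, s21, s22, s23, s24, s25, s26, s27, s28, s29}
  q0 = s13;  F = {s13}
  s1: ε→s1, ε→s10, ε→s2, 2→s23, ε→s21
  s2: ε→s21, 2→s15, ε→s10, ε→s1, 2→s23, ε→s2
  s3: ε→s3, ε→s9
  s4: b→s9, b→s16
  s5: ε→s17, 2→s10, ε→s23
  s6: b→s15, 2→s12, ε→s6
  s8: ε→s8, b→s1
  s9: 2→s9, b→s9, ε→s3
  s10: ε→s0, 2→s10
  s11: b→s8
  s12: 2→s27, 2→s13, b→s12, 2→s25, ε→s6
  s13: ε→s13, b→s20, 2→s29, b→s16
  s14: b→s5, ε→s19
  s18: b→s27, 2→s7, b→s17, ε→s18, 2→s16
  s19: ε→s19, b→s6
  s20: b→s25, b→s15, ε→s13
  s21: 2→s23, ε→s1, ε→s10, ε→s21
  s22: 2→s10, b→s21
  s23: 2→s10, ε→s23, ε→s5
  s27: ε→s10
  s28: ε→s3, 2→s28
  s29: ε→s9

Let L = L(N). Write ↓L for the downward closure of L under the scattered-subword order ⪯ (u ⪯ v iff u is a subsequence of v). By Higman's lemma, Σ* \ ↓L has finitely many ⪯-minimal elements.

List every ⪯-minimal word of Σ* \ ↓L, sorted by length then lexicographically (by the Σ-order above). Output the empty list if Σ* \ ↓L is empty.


|Q|=30, |F|=1, |δ|=63 (30 ε).
min D↑ (2 st, q0=0, F={1}): 0:b→0,2→1 1:b→1,2→1 [Hopcroft].
'2': |S_i|=[8, 3] end={s29,s3,s9} rej; 1/1 del acc.
1 obstructions.

A = [2].


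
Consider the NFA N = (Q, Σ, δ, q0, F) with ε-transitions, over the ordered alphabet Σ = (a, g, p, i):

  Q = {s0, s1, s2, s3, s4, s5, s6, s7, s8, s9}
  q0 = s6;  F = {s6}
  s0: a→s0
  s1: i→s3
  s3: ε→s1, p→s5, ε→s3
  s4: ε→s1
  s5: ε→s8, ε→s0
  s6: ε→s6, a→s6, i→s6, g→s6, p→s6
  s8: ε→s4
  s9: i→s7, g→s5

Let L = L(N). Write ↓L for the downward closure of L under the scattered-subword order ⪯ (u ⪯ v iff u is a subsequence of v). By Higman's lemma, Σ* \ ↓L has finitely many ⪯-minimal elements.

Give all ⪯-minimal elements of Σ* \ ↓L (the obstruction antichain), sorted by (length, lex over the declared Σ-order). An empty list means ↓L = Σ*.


|Q|=10, |F|=1, |δ|=16 (7 ε).
min D↑ (1 st, q0=0, F={}): 0:a→0,g→0,p→0,i→0 (ε-aug+det+¬).
L(D↑) = ∅ ⇒ ↓L = Σ*.

Antichain: [].


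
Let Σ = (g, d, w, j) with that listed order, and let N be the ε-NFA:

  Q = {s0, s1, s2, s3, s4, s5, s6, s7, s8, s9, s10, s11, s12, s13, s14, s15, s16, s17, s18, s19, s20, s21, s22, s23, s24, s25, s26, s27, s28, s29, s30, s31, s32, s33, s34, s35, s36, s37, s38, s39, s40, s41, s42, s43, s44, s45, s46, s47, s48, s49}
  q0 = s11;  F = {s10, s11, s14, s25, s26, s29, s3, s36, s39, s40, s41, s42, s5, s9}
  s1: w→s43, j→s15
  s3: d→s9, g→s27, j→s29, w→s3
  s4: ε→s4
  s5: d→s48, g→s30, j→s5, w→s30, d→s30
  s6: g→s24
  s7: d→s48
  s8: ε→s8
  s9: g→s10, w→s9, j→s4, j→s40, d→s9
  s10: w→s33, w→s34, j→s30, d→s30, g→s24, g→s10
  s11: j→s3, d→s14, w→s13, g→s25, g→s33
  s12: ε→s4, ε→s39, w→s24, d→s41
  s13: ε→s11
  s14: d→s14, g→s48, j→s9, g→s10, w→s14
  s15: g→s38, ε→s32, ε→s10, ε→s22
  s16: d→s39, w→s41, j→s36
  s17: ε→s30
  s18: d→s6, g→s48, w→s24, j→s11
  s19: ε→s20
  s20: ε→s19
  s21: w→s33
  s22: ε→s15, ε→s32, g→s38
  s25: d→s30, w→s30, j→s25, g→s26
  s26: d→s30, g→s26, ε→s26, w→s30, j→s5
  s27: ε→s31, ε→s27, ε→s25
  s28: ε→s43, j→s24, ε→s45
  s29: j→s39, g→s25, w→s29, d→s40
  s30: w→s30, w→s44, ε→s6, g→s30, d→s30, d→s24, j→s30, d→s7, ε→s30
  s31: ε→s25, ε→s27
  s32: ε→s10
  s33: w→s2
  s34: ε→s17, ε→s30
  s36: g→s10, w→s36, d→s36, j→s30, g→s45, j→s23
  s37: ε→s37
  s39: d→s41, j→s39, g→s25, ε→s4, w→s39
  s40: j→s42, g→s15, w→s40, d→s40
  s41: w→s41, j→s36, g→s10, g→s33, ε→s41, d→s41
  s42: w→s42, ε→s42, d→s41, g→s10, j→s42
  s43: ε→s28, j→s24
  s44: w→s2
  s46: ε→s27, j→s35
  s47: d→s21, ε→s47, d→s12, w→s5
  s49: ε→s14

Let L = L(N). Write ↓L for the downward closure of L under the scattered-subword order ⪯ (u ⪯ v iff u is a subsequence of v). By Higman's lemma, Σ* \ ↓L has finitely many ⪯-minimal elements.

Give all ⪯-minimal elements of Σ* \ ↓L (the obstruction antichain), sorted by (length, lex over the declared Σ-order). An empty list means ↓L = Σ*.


A = [gd, gw, dgj, ggjg, jjjdjj].

|Q|=50, |F|=14, |δ|=130 (34 ε).
min D↑ (15 st, q0=0, F={5}): 0:g→1,d→2,w→0,j→3 1:g→4,d→5,w→5,j→1 2:g→6,d→2,w→2,j→7 3:g→1,d→7,w→3,j→8 4:g→4,d→5,w→5,j→9 5:g→5,d→5,w→5,j→5 6:g→6,d→5,w→5,j→5 7:g→6,d→7,w→7,j→10 8:g→1,d→10,w→8,j→11 9:g→5,d→5,w→5,j→9 10:g→6,d→10,w→10,j→12 11:g→1,d→13,w→11,j→11 12:g→6,d→13,w→12,j→12 13:g→6,d→13,w→13,j→14 14:g→6,d→14,w→14,j→5 (ε-aug+det+¬).
'gd': |S_i|=[34, 21, 7] end={s2,s24,s30,s44,s48,s6,s7} rej; 2/2 deletions ∈↓L.
'gw': N↓-sim [34, 21, 10] end={s17,s2,s24,s30,s33,s34,s44,s48,s6,s7} ∉↓L; 2/2 deletions ∈↓L.
'dgj': |S_i|=[34, 24, 16, 7] end={s2,s24,s30,s44,s48,s6,s7} ∉↓L; 3/3 del acc.
'ggjg': |S_i|=[34, 21, 14, 8, 7] end={s2,s24,s30,s44,s48,s6,s7} ∉↓L; 4/4 deletions ∈↓L.
'jjjdjj': run [34, 31, 27, 21, 15, 14, 8] end={s2,s23,s24,s30,s44,s48,s6,s7} — reject; 6/6 deletions ∈↓L.
5 obstructions.


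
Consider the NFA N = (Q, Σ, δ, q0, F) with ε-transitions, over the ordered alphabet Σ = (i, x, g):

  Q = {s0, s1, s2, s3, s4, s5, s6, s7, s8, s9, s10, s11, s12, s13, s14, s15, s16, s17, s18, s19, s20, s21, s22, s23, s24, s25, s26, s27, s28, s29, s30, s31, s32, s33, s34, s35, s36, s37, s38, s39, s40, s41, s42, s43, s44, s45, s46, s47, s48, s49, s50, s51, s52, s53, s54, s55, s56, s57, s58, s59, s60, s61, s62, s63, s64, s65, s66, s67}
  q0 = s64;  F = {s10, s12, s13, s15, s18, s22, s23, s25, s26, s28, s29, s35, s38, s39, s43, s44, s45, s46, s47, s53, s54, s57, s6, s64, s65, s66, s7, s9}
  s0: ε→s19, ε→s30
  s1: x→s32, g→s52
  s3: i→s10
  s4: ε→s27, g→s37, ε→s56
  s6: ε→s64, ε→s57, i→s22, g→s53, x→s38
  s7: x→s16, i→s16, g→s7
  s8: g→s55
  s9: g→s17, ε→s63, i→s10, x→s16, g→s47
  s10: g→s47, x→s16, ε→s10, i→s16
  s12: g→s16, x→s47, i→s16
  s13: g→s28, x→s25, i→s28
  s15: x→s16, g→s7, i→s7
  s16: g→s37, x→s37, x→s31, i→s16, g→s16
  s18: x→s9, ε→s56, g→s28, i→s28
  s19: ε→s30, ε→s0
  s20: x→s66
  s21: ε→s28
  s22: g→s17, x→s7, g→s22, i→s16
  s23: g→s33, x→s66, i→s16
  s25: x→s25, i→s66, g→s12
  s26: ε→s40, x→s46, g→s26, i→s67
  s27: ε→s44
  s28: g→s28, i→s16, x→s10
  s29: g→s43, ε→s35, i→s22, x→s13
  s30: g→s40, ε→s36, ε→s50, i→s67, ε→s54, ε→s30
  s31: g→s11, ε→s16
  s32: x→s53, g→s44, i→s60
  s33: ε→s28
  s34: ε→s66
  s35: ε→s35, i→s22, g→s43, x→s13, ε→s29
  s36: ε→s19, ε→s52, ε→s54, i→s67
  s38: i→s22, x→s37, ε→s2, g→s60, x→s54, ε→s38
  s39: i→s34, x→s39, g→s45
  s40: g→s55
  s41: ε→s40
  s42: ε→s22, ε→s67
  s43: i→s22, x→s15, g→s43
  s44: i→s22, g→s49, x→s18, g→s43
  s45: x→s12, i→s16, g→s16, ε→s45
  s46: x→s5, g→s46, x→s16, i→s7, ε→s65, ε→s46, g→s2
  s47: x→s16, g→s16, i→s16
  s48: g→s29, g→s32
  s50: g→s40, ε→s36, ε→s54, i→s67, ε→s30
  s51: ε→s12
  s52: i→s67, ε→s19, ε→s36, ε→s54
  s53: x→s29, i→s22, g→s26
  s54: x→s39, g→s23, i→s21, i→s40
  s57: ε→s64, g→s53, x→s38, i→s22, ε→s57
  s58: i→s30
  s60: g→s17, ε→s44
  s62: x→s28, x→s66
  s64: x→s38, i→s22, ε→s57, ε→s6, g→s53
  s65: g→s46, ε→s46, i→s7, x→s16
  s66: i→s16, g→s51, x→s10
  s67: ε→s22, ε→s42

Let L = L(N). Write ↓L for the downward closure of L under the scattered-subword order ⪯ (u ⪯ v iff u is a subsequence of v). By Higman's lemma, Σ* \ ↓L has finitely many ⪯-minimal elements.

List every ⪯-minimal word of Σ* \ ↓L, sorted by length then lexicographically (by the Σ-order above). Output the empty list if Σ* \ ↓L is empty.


Antichain: [ii, ixx, xxgi, ggxx, xxxgg, xgxxx].

|Q|=68, |F|=28, |δ|=169 (50 ε).
min D↑ (25 st, q0=0, F={4}): 0:i→1,x→2,g→3 1:i→4,x→5,g→1 2:i→1,x→6,g→7 3:i→1,x→8,g→9 4:i→4,x→4,g→4 5:i→4,x→4,g→5 6:i→10,x→11,g→12 7:i→1,x→13,g→14 8:i→1,x→15,g→14 9:i→1,x→16,g→9 10:i→4,x→17,g→10 11:i→18,x→11,g→19 12:i→4,x→18,g→10 13:i→10,x→20,g→10 14:i→1,x→21,g→14 15:i→10,x→22,g→10 16:i→5,x→4,g→16 17:i→4,x→4,g→23 18:i→4,x→17,g→24 19:i→4,x→24,g→4 20:i→17,x→4,g→23 21:i→5,x→4,g→5 22:i→18,x→22,g→24 23:i→4,x→4,g→4 24:i→4,x→23,g→4 [Hopcroft].
'ii': run [47, 19, 4] end={s11,s16,s31,s37} rej; 2/2 deletions ∈↓L.
'ixx': run [47, 19, 7, 4] end={s11,s16,s31,s37} rej; 3/3 del acc.
'xxgi': run [47, 40, 29, 16, 4] end={s11,s16,s31,s37} rej; 4/4 single-dels accept.
'ggxx': |S_i|=[47, 39, 25, 12, 5] end={s11,s16,s31,s37,s5} ∉↓L; 4/4 single-dels accept.
'xxxgg': run [47, 40, 29, 16, 9, 4] end={s11,s16,s31,s37} — reject; 5/5 deletions ∈↓L.
'xgxxx': |S_i|=[47, 40, 30, 18, 9, 4] end={s11,s16,s31,s37} ∉↓L; 5/5 single-dels accept.
6 obstructions.


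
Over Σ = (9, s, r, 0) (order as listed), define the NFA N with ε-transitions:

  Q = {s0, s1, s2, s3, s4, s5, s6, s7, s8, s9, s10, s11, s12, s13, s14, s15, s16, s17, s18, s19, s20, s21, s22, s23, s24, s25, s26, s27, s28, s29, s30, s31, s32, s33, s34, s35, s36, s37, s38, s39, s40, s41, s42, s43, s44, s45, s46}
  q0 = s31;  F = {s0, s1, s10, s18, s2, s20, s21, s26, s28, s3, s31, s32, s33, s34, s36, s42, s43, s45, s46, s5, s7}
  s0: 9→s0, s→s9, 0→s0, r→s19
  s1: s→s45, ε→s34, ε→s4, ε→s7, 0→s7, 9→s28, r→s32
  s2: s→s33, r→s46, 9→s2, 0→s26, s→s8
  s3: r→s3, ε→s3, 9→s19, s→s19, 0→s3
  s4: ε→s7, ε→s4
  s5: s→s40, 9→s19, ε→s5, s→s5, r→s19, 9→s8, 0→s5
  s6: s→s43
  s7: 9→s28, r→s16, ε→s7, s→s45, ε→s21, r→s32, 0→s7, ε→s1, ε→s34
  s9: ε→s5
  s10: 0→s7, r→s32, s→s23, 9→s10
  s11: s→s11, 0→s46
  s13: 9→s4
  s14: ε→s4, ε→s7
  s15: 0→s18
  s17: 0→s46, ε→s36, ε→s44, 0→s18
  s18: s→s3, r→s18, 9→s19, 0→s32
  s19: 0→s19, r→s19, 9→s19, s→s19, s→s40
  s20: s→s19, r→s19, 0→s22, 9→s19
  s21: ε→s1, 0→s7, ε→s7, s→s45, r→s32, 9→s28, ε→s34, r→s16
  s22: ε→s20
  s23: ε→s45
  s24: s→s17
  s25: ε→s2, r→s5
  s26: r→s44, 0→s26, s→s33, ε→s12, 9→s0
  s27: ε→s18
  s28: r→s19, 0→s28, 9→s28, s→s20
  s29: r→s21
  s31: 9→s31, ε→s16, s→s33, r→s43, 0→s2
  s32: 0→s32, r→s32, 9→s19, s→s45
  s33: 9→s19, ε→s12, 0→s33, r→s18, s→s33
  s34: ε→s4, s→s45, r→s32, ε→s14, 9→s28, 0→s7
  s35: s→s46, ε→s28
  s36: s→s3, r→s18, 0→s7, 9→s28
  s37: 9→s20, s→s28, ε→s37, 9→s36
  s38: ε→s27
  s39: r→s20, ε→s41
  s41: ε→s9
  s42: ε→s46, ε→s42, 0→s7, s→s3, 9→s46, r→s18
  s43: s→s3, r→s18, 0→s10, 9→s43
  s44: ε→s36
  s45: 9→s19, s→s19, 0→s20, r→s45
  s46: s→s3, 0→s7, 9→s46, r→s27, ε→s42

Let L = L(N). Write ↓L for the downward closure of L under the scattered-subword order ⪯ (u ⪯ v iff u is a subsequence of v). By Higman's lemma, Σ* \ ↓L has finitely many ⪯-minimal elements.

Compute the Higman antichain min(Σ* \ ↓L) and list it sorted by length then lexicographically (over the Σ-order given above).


|Q|=47, |F|=21, |δ|=146 (37 ε).
min D↑ (18 st, q0=0, F={4}): 0:9→0,s→1,r→2,0→3 1:9→4,s→1,r→5,0→1 2:9→2,s→6,r→5,0→7 3:9→3,s→1,r→8,0→9 4:9→4,s→4,r→4,0→4 5:9→4,s→6,r→5,0→10 6:9→4,s→4,r→6,0→6 7:9→7,s→11,r→10,0→12 8:9→8,s→6,r→5,0→12 9:9→13,s→1,r→14,0→9 10:9→4,s→11,r→10,0→10 11:9→4,s→4,r→11,0→15 12:9→16,s→11,r→10,0→12 13:9→13,s→17,r→4,0→13 14:9→16,s→6,r→5,0→12 15:9→4,s→4,r→4,0→15 16:9→16,s→15,r→4,0→16 17:9→4,s→17,r→4,0→17.
's9': N↓-sim [33, 14, 3] end={s19,s40,s8} — reject; 2/2 del acc.
'rss': |S_i|=[33, 24, 7, 2] end={s19,s40} rej; 3/3 single-dels accept.
'rr9': |S_i|=[33, 24, 10, 2] end={s19,s40} rej; 3/3 del acc.
'009r': |S_i|=[33, 31, 25, 9, 2] end={s19,s40} rej; 4/4 single-dels accept.
'r0s0r': |S_i|=[33, 24, 17, 6, 4, 2] end={s19,s40} — reject; 5/5 deletions ∈↓L.
5 minimals (antichain).

min(Σ*\↓L) = [s9, rss, rr9, 009r, r0s0r].


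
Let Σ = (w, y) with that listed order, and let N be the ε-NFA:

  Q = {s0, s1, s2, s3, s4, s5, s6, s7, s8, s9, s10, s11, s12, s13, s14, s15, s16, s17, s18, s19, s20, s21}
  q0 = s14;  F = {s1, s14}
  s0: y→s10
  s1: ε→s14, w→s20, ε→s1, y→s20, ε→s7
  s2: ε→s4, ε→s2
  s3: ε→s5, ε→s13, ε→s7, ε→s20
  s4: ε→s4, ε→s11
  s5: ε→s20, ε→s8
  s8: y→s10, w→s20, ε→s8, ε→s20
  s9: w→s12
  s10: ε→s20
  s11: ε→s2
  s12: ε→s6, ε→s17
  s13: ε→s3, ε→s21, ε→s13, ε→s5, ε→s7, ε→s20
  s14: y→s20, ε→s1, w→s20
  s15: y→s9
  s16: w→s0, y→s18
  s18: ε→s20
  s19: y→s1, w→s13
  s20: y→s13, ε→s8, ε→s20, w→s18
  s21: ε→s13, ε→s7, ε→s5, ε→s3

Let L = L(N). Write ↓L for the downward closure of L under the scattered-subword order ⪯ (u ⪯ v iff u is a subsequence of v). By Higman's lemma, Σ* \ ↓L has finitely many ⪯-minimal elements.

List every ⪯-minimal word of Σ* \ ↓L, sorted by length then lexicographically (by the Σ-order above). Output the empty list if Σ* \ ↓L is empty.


A = [w, y].

|Q|=22, |F|=2, |δ|=48 (33 ε).
min D↑ (2 st, q0=0, F={1}): 0:w→1,y→1 1:w→1,y→1 (ε-aug+det+¬).
'w': run [11, 9] end={s10,s13,s18,s20,s21,s3,s5,s7,s8} rej; 1/1 single-dels accept.
'y': N↓-sim [11, 9] end={s10,s13,s18,s20,s21,s3,s5,s7,s8} — reject; 1/1 deletions ∈↓L.
2 obstructions.


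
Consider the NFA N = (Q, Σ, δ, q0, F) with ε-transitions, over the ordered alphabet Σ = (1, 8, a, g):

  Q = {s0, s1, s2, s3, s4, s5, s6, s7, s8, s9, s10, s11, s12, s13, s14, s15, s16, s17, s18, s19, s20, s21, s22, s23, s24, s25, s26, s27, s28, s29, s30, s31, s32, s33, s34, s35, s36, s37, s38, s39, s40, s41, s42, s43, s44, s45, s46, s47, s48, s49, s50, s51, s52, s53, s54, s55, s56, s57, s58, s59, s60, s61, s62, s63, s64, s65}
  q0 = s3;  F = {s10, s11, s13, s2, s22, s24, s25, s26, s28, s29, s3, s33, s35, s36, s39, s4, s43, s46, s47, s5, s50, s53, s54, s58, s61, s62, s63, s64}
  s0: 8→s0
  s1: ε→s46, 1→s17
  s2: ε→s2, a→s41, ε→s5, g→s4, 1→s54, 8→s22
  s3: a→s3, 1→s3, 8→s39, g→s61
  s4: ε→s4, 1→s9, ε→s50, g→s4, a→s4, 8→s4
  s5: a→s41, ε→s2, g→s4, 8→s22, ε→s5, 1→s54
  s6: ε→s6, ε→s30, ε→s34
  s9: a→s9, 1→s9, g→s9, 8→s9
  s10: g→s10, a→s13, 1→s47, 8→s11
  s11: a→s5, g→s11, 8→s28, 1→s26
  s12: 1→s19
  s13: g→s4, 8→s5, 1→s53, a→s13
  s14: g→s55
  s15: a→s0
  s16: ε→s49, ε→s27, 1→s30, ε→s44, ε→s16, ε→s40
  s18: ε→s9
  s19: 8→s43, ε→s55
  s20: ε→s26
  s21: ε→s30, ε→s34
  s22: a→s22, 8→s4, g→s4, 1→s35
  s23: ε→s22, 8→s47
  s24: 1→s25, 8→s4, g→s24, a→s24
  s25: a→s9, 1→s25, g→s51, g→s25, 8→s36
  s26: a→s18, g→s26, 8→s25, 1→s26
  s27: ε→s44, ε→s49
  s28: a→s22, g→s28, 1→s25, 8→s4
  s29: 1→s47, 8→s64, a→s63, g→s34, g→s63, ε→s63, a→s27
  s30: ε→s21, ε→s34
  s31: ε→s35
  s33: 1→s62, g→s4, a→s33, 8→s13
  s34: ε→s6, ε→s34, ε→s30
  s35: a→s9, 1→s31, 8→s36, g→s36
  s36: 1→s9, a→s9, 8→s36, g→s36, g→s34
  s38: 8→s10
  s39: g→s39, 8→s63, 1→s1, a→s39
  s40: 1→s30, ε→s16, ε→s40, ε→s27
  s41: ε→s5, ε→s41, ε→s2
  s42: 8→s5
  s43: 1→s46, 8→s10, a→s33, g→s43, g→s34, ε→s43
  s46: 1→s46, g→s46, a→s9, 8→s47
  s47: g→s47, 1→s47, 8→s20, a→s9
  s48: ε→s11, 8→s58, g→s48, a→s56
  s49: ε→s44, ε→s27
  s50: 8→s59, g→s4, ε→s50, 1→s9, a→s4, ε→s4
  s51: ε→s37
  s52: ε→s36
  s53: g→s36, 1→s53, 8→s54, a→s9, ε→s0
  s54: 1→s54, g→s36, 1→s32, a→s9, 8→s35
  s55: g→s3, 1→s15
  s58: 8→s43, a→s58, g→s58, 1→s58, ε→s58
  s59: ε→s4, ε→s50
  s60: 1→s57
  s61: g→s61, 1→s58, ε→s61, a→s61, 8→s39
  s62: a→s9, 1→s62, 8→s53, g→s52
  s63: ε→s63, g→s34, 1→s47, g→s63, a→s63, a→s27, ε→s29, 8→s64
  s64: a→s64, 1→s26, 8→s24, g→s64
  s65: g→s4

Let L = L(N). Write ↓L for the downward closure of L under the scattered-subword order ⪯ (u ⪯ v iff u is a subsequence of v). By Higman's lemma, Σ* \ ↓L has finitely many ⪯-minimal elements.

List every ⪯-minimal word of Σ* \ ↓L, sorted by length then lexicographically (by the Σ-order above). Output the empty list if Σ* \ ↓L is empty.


|Q|=66, |F|=28, |δ|=193 (51 ε).
min D↑ (26 st, q0=0, F={7}): 0:1→0,8→1,a→0,g→2 1:1→3,8→4,a→1,g→1 2:1→5,8→1,a→2,g→2 3:1→3,8→6,a→7,g→3 4:1→6,8→8,a→4,g→4 5:1→5,8→9,a→5,g→5 6:1→6,8→10,a→7,g→6 7:1→7,8→7,a→7,g→7 8:1→10,8→11,a→8,g→8 9:1→3,8→12,a→13,g→9 10:1→10,8→14,a→7,g→10 11:1→14,8→15,a→11,g→11 12:1→6,8→16,a→17,g→12 13:1→18,8→17,a→13,g→15 14:1→14,8→19,a→7,g→14 15:1→7,8→15,a→15,g→15 16:1→10,8→20,a→21,g→16 17:1→22,8→21,a→17,g→15 18:1→18,8→22,a→7,g→19 19:1→7,8→19,a→7,g→19 20:1→14,8→15,a→23,g→20 21:1→24,8→23,a→21,g→15 22:1→22,8→24,a→7,g→19 23:1→25,8→15,a→23,g→15 24:1→24,8→25,a→7,g→19 25:1→25,8→19,a→7,g→19 [Hopcroft].
'81a': N↓-sim [48, 45, 24, 2] end={s18,s9} — reject; 3/3 deletions ∈↓L.
'888881': run [48, 45, 37, 28, 18, 10, 1] end={s9} ∉↓L; 6/6 deletions ∈↓L.
'g18ag1': N↓-sim [48, 47, 38, 35, 24, 10, 1] end={s9} rej; 6/6 del acc.
3 words, ⪯-incomp.

min(Σ*\↓L) = [81a, 888881, g18ag1].
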